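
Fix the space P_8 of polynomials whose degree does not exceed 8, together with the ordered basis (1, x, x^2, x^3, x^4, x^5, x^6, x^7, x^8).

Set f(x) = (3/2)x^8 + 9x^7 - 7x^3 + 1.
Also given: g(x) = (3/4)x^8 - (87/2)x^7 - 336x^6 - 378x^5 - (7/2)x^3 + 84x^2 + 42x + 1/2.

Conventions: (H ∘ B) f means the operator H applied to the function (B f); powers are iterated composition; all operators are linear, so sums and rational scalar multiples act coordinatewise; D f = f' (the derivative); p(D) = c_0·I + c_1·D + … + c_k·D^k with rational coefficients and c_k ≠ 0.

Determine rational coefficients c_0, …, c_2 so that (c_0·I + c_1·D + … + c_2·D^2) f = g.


c_0 = 1/2, c_1 = -4, c_2 = -1

D^0 f = (3/2)x^8 + 9x^7 - 7x^3 + 1
D^1 f = 12x^7 + 63x^6 - 21x^2
D^2 f = 84x^6 + 378x^5 - 42x
matching coefficients of g against c_0 f + c_1 Df + … from the top degree down determines the c_i
solution: c_0 = 1/2, c_1 = -4, c_2 = -1


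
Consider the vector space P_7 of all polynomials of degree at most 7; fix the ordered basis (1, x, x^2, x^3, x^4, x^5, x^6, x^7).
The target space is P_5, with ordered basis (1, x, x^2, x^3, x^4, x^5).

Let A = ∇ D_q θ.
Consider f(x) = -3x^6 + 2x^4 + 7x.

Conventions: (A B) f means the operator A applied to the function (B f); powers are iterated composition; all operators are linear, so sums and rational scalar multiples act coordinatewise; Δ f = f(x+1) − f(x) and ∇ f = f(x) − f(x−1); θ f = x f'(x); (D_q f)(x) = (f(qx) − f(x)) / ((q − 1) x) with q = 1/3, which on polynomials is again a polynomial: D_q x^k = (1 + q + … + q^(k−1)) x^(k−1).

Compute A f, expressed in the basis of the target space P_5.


the image equals g(x) = -(3640/27)x^4 + (7280/27)x^3 - (6320/27)x^2 + (2680/27)x - 136/9

θ f = -18x^6 + 8x^4 + 7x
D_q θ f = -(728/27)x^5 + (320/27)x^3 + 7
∇ D_q θ f = -(3640/27)x^4 + (7280/27)x^3 - (6320/27)x^2 + (2680/27)x - 136/9


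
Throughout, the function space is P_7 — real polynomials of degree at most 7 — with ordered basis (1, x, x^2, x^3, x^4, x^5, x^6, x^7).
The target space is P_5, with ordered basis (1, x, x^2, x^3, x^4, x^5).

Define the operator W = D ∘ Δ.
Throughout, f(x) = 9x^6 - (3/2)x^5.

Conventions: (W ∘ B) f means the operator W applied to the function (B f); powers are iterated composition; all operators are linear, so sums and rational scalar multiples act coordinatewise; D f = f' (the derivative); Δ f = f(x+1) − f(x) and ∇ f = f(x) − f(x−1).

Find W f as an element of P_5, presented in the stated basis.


the image equals g(x) = 270x^4 + 510x^3 + 495x^2 + 240x + 93/2

Δ f = 54x^5 + (255/2)x^4 + 165x^3 + 120x^2 + (93/2)x + 15/2
D Δ f = 270x^4 + 510x^3 + 495x^2 + 240x + 93/2


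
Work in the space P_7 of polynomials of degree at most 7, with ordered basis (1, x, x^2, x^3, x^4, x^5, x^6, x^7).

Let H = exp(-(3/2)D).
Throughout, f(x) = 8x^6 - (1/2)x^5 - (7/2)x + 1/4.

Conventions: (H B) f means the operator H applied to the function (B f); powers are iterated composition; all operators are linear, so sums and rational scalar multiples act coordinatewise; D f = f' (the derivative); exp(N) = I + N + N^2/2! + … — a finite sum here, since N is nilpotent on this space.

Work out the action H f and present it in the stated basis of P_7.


order-1 term: -72x^5 + (15/4)x^4 + 21/4
order-2 term: 270x^4 - (45/4)x^3
order-3 term: -540x^3 + (135/8)x^2
order-4 term: (1215/2)x^2 - (405/32)x
order-5 term: -(729/2)x + 243/64
order-6 term: 729/8
the series for exp(-(3/2)D) f terminates at order 6
exp(-(3/2)D) f = 8x^6 - (145/2)x^5 + (1095/4)x^4 - (2205/4)x^3 + (4995/8)x^2 - (12181/32)x + 6427/64

the image equals g(x) = 8x^6 - (145/2)x^5 + (1095/4)x^4 - (2205/4)x^3 + (4995/8)x^2 - (12181/32)x + 6427/64


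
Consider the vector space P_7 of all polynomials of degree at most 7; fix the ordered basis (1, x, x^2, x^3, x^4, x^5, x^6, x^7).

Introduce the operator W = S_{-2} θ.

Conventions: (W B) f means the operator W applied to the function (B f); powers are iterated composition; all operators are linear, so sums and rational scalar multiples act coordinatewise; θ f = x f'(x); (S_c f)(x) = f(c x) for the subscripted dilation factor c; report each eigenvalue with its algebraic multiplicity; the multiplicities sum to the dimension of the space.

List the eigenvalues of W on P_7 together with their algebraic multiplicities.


image of 1: 0
image of x: -2x
image of x^2: 8x^2
image of x^3: -24x^3
image of x^4: 64x^4
image of x^5: -160x^5
image of x^6: 384x^6
image of x^7: -896x^7
the matrix is upper triangular; its diagonal is (0, -2, 8, -24, 64, -160, 384, -896)
for a triangular matrix the eigenvalues are the diagonal entries, with algebraic multiplicity their repetition count

λ = -896 (multiplicity 1), λ = -160 (multiplicity 1), λ = -24 (multiplicity 1), λ = -2 (multiplicity 1), λ = 0 (multiplicity 1), λ = 8 (multiplicity 1), λ = 64 (multiplicity 1), λ = 384 (multiplicity 1)


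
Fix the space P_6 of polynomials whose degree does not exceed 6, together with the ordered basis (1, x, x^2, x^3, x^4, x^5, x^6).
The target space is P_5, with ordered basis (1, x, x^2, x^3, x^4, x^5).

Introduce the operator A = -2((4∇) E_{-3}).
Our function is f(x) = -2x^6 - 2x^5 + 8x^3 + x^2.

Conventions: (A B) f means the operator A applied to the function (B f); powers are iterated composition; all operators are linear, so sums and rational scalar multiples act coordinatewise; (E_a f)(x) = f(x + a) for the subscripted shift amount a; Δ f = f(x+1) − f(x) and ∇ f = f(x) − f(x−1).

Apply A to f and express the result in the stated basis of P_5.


E_{-3} f = -2x^6 + 34x^5 - 240x^4 + 908x^3 - 1961x^2 + 2316x - 1179
∇ E_{-3} f = -12x^5 + 200x^4 - 1340x^3 + 4534x^2 - 7788x + 5461
(4∇) E_{-3} f = -48x^5 + 800x^4 - 5360x^3 + 18136x^2 - 31152x + 21844
(-2((4∇) E_{-3})) f = 96x^5 - 1600x^4 + 10720x^3 - 36272x^2 + 62304x - 43688

the image equals g(x) = 96x^5 - 1600x^4 + 10720x^3 - 36272x^2 + 62304x - 43688


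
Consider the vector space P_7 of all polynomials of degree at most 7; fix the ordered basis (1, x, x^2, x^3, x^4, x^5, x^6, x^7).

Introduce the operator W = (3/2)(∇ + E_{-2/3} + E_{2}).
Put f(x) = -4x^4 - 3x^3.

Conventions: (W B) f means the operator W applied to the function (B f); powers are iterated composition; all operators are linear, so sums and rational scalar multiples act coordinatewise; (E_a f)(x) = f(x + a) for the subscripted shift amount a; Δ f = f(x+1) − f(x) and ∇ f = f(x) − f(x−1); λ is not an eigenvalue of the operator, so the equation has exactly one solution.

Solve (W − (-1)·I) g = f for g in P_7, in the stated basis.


write g with unknown coordinates in the stated basis and equate coefficients in (W − (-1)·I) g = f
solving from the highest basis element down gives g = -x^4 + (11/4)x^3 + (17/32)x^2 + (1693/1152)x - 145117/27648
check: W g = -3x^4 - (23/4)x^3 - (17/32)x^2 - (1693/1152)x + 145117/27648
so W g − (-1)·g = -4x^4 - 3x^3 = f ✓

g(x) = -x^4 + (11/4)x^3 + (17/32)x^2 + (1693/1152)x - 145117/27648


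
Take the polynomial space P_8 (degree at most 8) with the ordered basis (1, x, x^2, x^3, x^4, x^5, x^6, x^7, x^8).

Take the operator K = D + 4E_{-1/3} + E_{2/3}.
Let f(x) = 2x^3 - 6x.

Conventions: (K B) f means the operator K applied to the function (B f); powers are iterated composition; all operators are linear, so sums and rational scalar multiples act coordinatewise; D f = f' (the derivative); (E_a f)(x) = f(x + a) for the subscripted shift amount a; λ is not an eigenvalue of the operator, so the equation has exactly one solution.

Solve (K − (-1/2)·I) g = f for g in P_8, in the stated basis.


the result is g(x) = (4/11)x^3 - (8/121)x^2 - (1676/1331)x + 30520/395307

write g with unknown coordinates in the stated basis and equate coefficients in (K − (-1/2)·I) g = f
solving from the highest basis element down gives g = (4/11)x^3 - (8/121)x^2 - (1676/1331)x + 30520/395307
check: K g = (20/11)x^3 + (4/121)x^2 - (7148/1331)x - 15260/395307
so K g − (-1/2)·g = 2x^3 - 6x = f ✓


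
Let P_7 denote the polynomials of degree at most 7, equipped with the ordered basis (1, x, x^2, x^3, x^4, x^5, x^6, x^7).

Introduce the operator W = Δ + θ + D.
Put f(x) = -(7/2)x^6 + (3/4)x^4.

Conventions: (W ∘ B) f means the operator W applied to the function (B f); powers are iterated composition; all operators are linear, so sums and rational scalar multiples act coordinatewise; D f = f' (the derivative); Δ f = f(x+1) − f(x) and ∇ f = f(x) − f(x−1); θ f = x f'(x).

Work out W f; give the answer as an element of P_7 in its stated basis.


Δ f = -21x^5 - (105/2)x^4 - 67x^3 - 48x^2 - 18x - 11/4
θ f = -21x^6 + 3x^4
D f = -21x^5 + 3x^3
(Δ + θ + D) f = -21x^6 - 42x^5 - (99/2)x^4 - 64x^3 - 48x^2 - 18x - 11/4

g(x) = -21x^6 - 42x^5 - (99/2)x^4 - 64x^3 - 48x^2 - 18x - 11/4


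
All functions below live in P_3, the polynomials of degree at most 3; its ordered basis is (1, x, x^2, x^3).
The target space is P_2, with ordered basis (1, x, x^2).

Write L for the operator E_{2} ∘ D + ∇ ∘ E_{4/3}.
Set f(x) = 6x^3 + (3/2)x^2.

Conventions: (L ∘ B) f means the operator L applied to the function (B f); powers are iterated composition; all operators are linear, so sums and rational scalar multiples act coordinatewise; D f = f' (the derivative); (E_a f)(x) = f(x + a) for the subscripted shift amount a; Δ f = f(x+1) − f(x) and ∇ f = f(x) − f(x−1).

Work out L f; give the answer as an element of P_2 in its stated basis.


D f = 18x^2 + 3x
E_{2} D f = 18x^2 + 75x + 78
E_{4/3} f = 6x^3 + (51/2)x^2 + 36x + 152/9
∇ E_{4/3} f = 18x^2 + 33x + 33/2
(E_{2} ∘ D + ∇ ∘ E_{4/3}) f = 36x^2 + 108x + 189/2

g(x) = 36x^2 + 108x + 189/2


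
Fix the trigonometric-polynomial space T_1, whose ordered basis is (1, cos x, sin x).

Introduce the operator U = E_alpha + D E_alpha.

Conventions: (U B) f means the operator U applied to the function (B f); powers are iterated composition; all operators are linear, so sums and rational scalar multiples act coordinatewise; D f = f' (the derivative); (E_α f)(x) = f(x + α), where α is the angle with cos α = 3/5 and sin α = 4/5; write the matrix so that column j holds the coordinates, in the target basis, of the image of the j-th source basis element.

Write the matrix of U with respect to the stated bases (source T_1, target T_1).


the matrix is [[1, 0, 0]; [0, -1/5, 7/5]; [0, -7/5, -1/5]] (rows listed top to bottom)

image of 1: 1
image of cos x: -(1/5)cos x - (7/5)sin x
image of sin x: (7/5)cos x - (1/5)sin x
each image's coordinates form column j of the matrix


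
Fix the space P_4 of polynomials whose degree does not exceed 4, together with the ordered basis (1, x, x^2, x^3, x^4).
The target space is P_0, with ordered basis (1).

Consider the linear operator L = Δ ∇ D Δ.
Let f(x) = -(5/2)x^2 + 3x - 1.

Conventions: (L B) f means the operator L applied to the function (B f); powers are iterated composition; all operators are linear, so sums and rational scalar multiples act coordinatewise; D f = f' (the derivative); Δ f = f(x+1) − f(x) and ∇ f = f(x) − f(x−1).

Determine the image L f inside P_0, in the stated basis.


Δ f = -5x + 1/2
D Δ f = -5
∇ (D Δ) f = 0
Δ ∇ (D Δ) f = 0

the result is g(x) = 0


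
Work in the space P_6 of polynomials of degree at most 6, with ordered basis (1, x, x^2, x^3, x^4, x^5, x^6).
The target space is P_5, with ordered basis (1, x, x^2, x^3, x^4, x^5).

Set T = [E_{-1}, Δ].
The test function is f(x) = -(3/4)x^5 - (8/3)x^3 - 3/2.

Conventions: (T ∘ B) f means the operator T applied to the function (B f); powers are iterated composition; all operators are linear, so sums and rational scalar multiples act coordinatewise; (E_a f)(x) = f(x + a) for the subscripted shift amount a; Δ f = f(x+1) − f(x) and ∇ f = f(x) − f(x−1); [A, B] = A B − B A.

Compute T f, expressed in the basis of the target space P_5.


the image equals g(x) = 0

Δ f = -(15/4)x^4 - (15/2)x^3 - (31/2)x^2 - (47/4)x - 41/12
E_{-1} Δ f = -(15/4)x^4 + (15/2)x^3 - (31/2)x^2 + (47/4)x - 41/12
E_{-1} f = -(3/4)x^5 + (15/4)x^4 - (61/6)x^3 + (31/2)x^2 - (47/4)x + 23/12
Δ E_{-1} f = -(15/4)x^4 + (15/2)x^3 - (31/2)x^2 + (47/4)x - 41/12
[E_{-1}, Δ] f = 0


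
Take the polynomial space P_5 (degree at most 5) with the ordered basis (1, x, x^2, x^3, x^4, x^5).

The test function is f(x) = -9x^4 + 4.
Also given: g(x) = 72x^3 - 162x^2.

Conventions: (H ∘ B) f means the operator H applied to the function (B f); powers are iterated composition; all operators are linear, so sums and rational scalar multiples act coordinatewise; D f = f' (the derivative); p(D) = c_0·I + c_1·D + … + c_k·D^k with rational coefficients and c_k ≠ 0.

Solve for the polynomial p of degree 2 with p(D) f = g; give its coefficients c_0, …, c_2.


D^0 f = -9x^4 + 4
D^1 f = -36x^3
D^2 f = -108x^2
matching coefficients of g against c_0 f + c_1 Df + … from the top degree down determines the c_i
solution: c_0 = 0, c_1 = -2, c_2 = 3/2

c_0 = 0, c_1 = -2, c_2 = 3/2


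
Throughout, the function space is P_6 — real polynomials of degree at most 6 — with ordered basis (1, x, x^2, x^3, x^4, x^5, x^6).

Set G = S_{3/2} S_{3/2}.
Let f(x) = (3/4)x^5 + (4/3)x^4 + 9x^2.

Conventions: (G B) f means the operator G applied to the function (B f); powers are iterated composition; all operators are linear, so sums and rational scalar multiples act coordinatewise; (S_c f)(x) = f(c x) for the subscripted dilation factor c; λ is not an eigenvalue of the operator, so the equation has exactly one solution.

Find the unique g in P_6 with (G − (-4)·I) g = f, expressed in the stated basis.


the image equals g(x) = (768/63145)x^5 + (1024/22755)x^4 + (144/145)x^2

write g with unknown coordinates in the stated basis and equate coefficients in (G − (-4)·I) g = f
solving from the highest basis element down gives g = (768/63145)x^5 + (1024/22755)x^4 + (144/145)x^2
check: G g = (177147/252580)x^5 + (8748/7585)x^4 + (729/145)x^2
so G g − (-4)·g = (3/4)x^5 + (4/3)x^4 + 9x^2 = f ✓


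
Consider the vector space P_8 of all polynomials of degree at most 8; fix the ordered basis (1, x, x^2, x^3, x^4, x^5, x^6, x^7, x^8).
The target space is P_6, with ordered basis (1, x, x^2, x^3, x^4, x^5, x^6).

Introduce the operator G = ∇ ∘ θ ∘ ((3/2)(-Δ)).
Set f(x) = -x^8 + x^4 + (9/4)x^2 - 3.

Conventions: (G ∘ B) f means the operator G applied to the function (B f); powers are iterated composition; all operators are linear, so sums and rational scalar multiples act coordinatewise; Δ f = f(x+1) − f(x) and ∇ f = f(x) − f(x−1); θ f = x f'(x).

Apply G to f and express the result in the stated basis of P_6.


Δ f = -8x^7 - 28x^6 - 56x^5 - 70x^4 - 52x^3 - 22x^2 + (1/2)x + 9/4
(-Δ) f = 8x^7 + 28x^6 + 56x^5 + 70x^4 + 52x^3 + 22x^2 - (1/2)x - 9/4
((3/2)(-Δ)) f = 12x^7 + 42x^6 + 84x^5 + 105x^4 + 78x^3 + 33x^2 - (3/4)x - 27/8
θ ((3/2)(-Δ)) f = 84x^7 + 252x^6 + 420x^5 + 420x^4 + 234x^3 + 66x^2 - (3/4)x
∇ θ ((3/2)(-Δ)) f = 588x^6 - 252x^5 + 1260x^4 - 420x^3 + 366x^2 - 66x - 3/4

the image equals g(x) = 588x^6 - 252x^5 + 1260x^4 - 420x^3 + 366x^2 - 66x - 3/4


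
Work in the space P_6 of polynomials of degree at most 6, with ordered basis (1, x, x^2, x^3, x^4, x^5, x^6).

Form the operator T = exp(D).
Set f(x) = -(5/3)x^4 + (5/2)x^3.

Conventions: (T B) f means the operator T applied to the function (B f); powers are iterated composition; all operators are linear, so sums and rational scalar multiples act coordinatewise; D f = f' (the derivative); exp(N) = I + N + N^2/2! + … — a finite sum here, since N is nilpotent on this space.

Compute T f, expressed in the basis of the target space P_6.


the result is g(x) = -(5/3)x^4 - (25/6)x^3 - (5/2)x^2 + (5/6)x + 5/6

order-1 term: -(20/3)x^3 + (15/2)x^2
order-2 term: -10x^2 + (15/2)x
order-3 term: -(20/3)x + 5/2
order-4 term: -5/3
the series for exp(D) f terminates at order 4
exp(D) f = -(5/3)x^4 - (25/6)x^3 - (5/2)x^2 + (5/6)x + 5/6


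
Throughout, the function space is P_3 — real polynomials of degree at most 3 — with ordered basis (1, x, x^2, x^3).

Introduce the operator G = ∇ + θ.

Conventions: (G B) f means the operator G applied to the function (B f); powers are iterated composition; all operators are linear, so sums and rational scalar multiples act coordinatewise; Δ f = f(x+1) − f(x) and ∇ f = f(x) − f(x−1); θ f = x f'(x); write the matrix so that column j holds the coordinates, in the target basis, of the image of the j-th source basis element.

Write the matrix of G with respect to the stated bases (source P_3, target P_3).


image of 1: 0
image of x: x + 1
image of x^2: 2x^2 + 2x - 1
image of x^3: 3x^3 + 3x^2 - 3x + 1
each image's coordinates form column j of the matrix

the matrix is [[0, 1, -1, 1]; [0, 1, 2, -3]; [0, 0, 2, 3]; [0, 0, 0, 3]] (rows listed top to bottom)


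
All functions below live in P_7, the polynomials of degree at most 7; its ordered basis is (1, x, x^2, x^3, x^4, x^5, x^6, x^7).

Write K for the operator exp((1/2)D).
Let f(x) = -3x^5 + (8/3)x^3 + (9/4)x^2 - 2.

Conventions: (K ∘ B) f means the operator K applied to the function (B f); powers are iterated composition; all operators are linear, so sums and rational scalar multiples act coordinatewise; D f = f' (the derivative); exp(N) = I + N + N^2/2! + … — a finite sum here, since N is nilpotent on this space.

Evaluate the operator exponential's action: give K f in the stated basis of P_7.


the image equals g(x) = -3x^5 - (15/2)x^4 - (29/6)x^3 + (5/2)x^2 + (53/16)x - 115/96

order-1 term: -(15/2)x^4 + 4x^2 + (9/4)x
order-2 term: -(15/2)x^3 + 2x + 9/16
order-3 term: -(15/4)x^2 + 1/3
order-4 term: -(15/16)x
order-5 term: -3/32
the series for exp((1/2)D) f terminates at order 5
exp((1/2)D) f = -3x^5 - (15/2)x^4 - (29/6)x^3 + (5/2)x^2 + (53/16)x - 115/96


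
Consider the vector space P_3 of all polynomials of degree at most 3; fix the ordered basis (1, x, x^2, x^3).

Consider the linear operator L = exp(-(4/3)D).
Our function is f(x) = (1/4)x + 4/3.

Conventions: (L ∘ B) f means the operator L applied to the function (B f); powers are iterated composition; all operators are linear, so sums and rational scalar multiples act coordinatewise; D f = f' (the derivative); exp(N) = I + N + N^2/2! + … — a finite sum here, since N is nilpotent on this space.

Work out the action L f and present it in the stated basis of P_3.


order-1 term: -1/3
the series for exp(-(4/3)D) f terminates at order 1
exp(-(4/3)D) f = (1/4)x + 1

the image equals g(x) = (1/4)x + 1


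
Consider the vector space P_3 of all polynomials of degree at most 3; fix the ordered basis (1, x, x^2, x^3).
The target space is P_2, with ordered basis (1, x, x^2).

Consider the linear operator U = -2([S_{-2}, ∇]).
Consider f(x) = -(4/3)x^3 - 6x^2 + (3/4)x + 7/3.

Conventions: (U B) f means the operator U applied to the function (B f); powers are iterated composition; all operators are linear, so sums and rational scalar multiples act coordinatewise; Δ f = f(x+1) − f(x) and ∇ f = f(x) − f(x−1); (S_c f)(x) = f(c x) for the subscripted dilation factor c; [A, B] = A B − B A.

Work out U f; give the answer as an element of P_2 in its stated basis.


∇ f = -4x^2 - 8x + 65/12
S_{-2} ∇ f = -16x^2 + 16x + 65/12
S_{-2} f = (32/3)x^3 - 24x^2 - (3/2)x + 7/3
∇ S_{-2} f = 32x^2 - 80x + 199/6
[S_{-2}, ∇] f = -48x^2 + 96x - 111/4
(-2([S_{-2}, ∇])) f = 96x^2 - 192x + 111/2

g(x) = 96x^2 - 192x + 111/2


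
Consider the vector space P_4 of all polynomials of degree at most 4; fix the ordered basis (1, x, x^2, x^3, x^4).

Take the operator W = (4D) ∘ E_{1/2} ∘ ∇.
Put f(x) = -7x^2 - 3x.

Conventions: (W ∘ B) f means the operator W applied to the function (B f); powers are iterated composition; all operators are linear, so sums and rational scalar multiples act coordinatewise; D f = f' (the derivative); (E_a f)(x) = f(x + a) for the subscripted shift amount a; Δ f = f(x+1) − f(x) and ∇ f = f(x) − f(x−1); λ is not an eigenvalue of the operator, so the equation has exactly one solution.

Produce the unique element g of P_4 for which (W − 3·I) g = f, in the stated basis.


write g with unknown coordinates in the stated basis and equate coefficients in (W − 3·I) g = f
solving from the highest basis element down gives g = (7/3)x^2 + x + 56/9
check: W g = 56/3
so W g − 3·g = -7x^2 - 3x = f ✓

the image equals g(x) = (7/3)x^2 + x + 56/9


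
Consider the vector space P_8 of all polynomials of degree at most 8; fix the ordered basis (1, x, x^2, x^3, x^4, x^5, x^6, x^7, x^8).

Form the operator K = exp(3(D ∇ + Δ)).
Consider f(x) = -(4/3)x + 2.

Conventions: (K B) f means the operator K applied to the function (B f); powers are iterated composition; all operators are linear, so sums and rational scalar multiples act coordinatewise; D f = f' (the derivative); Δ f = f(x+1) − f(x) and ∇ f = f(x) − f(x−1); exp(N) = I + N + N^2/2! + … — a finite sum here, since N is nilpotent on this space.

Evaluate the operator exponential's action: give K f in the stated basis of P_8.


order-1 term: -4
the series for exp(3(D ∇ + Δ)) f terminates at order 1
exp(3(D ∇ + Δ)) f = -(4/3)x - 2

the result is g(x) = -(4/3)x - 2


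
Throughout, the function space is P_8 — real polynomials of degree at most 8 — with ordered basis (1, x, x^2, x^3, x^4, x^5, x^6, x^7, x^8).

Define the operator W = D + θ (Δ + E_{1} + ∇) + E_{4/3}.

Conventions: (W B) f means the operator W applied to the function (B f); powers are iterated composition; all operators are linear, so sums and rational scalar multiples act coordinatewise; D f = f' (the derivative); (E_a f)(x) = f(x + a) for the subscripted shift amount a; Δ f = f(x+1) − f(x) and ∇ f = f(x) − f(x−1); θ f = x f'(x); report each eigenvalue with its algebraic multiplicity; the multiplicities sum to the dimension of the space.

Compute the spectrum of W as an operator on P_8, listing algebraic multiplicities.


image of 1: 1
image of x: 2x + 7/3
image of x^2: 3x^2 + (32/3)x + 16/9
image of x^3: 4x^3 + 25x^2 + (25/3)x + 64/27
image of x^4: 5x^4 + (136/3)x^3 + (68/3)x^2 + (580/27)x + 256/81
image of x^5: 6x^5 + (215/3)x^4 + (430/9)x^3 + (2260/27)x^2 + (1685/81)x + 1024/243
image of x^6: 7x^6 + 104x^5 + (260/3)x^4 + (6140/27)x^3 + (2090/27)x^2 + (3506/81)x + 4096/729
image of x^7: 8x^7 + (427/3)x^6 + (427/3)x^5 + (13580/27)x^4 + (17465/81)x^3 + (17374/81)x^2 + (33775/729)x + 16384/2187
image of x^8: 9x^8 + (560/3)x^7 + (1960/9)x^6 + (26264/27)x^5 + (40600/81)x^4 + (179816/243)x^3 + (155512/729)x^2 + (183560/2187)x + 65536/6561
the matrix is upper triangular; its diagonal is (1, 2, 3, 4, 5, 6, 7, 8, 9)
for a triangular matrix the eigenvalues are the diagonal entries, with algebraic multiplicity their repetition count

λ = 1 (multiplicity 1), λ = 2 (multiplicity 1), λ = 3 (multiplicity 1), λ = 4 (multiplicity 1), λ = 5 (multiplicity 1), λ = 6 (multiplicity 1), λ = 7 (multiplicity 1), λ = 8 (multiplicity 1), λ = 9 (multiplicity 1)


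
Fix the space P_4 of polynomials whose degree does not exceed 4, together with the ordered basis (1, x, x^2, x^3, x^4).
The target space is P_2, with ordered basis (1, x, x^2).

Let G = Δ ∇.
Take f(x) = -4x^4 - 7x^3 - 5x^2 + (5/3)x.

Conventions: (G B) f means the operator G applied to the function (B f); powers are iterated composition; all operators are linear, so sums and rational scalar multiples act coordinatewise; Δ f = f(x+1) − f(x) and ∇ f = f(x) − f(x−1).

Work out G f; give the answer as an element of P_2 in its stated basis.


∇ f = -16x^3 + 3x^2 - 5x + 11/3
Δ ∇ f = -48x^2 - 42x - 18

the result is g(x) = -48x^2 - 42x - 18


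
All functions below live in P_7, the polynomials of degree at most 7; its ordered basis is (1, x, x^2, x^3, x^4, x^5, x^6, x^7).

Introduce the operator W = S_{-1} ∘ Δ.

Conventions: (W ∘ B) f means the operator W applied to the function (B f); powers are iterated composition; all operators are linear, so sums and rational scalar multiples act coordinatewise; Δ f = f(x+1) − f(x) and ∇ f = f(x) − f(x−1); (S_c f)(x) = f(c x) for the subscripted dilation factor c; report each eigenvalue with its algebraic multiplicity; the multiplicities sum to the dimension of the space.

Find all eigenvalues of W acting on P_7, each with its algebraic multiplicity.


λ = 0 (multiplicity 8)

image of 1: 0
image of x: 1
image of x^2: -2x + 1
image of x^3: 3x^2 - 3x + 1
image of x^4: -4x^3 + 6x^2 - 4x + 1
image of x^5: 5x^4 - 10x^3 + 10x^2 - 5x + 1
image of x^6: -6x^5 + 15x^4 - 20x^3 + 15x^2 - 6x + 1
image of x^7: 7x^6 - 21x^5 + 35x^4 - 35x^3 + 21x^2 - 7x + 1
the matrix is upper triangular; its diagonal is (0, 0, 0, 0, 0, 0, 0, 0)
for a triangular matrix the eigenvalues are the diagonal entries, with algebraic multiplicity their repetition count


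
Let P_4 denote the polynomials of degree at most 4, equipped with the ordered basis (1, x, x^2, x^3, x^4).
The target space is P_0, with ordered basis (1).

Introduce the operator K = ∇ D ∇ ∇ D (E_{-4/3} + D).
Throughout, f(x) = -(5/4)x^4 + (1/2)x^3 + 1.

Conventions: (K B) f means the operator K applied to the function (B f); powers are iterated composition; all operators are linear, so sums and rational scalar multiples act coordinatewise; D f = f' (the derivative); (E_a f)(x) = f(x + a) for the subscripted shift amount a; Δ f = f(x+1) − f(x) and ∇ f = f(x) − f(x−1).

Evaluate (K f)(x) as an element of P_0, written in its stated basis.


E_{-4/3} f = -(5/4)x^4 + (43/6)x^3 - (46/3)x^2 + (392/27)x - 335/81
D f = -5x^3 + (3/2)x^2
(E_{-4/3} + D) f = -(5/4)x^4 + (13/6)x^3 - (83/6)x^2 + (392/27)x - 335/81
D (E_{-4/3} + D) f = -5x^3 + (13/2)x^2 - (83/3)x + 392/27
∇ D (E_{-4/3} + D) f = -15x^2 + 28x - 235/6
∇ ∇ D (E_{-4/3} + D) f = -30x + 43
D (∇ ∇ D (E_{-4/3} + D)) f = -30
∇ D (∇ ∇ D (E_{-4/3} + D)) f = 0

g(x) = 0


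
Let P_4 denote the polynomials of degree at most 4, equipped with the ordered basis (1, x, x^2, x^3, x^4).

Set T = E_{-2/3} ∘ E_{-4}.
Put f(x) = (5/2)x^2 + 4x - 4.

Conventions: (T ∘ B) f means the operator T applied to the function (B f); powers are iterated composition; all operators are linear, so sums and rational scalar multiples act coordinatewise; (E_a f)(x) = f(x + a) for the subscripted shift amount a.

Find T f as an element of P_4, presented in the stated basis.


E_{-4} f = (5/2)x^2 - 16x + 20
E_{-2/3} E_{-4} f = (5/2)x^2 - (58/3)x + 286/9

the image equals g(x) = (5/2)x^2 - (58/3)x + 286/9


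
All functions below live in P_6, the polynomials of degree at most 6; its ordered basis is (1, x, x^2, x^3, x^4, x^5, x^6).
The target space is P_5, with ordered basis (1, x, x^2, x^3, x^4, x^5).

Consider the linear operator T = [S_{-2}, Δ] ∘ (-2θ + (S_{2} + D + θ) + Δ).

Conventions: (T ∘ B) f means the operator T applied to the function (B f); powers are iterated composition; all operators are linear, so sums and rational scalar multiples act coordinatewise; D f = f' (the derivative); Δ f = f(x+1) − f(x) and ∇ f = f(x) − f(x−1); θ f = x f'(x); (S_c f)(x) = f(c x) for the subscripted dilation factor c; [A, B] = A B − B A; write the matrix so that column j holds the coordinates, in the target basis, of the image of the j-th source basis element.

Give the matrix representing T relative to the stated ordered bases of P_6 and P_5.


the matrix is [[0, 3, 6, 36, -114, 816, -3330]; [0, 0, -24, 18, -792, 3390, -22068]; [0, 0, 0, 180, -576, 9360, -48240]; [0, 0, 0, 0, -1152, 5520, -82080]; [0, 0, 0, 0, 0, 6480, -38880]; [0, 0, 0, 0, 0, 0, -33408]] (rows listed top to bottom)

image of 1: 0
image of x: 3
image of x^2: -24x + 6
image of x^3: 180x^2 + 18x + 36
image of x^4: -1152x^3 - 576x^2 - 792x - 114
image of x^5: 6480x^4 + 5520x^3 + 9360x^2 + 3390x + 816
image of x^6: -33408x^5 - 38880x^4 - 82080x^3 - 48240x^2 - 22068x - 3330
each image's coordinates form column j of the matrix


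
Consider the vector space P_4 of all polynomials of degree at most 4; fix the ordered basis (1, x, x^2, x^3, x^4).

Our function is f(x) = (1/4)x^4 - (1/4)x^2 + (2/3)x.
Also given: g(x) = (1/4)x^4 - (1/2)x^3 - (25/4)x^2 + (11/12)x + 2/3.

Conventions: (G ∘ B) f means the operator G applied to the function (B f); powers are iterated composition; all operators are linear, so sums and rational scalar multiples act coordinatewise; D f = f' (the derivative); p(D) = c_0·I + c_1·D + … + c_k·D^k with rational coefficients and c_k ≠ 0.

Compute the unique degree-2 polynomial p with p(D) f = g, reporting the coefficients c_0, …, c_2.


D^0 f = (1/4)x^4 - (1/4)x^2 + (2/3)x
D^1 f = x^3 - (1/2)x + 2/3
D^2 f = 3x^2 - 1/2
matching coefficients of g against c_0 f + c_1 Df + … from the top degree down determines the c_i
solution: c_0 = 1, c_1 = -1/2, c_2 = -2

c_0 = 1, c_1 = -1/2, c_2 = -2


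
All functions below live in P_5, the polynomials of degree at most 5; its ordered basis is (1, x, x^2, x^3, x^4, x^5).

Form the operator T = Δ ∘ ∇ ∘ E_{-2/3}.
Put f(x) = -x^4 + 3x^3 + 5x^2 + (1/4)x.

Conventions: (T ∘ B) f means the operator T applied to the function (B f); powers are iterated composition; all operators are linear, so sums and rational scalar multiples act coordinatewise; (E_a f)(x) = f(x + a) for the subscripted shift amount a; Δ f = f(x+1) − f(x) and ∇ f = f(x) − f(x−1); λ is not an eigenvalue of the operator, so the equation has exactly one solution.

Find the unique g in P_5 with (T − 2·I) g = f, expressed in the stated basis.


write g with unknown coordinates in the stated basis and equate coefficients in (T − 2·I) g = f
solving from the highest basis element down gives g = (1/2)x^4 - (3/2)x^3 + (1/2)x^2 - (69/8)x + 16/3
check: T g = 6x^2 - 17x + 32/3
so T g − 2·g = -x^4 + 3x^3 + 5x^2 + (1/4)x = f ✓

the result is g(x) = (1/2)x^4 - (3/2)x^3 + (1/2)x^2 - (69/8)x + 16/3


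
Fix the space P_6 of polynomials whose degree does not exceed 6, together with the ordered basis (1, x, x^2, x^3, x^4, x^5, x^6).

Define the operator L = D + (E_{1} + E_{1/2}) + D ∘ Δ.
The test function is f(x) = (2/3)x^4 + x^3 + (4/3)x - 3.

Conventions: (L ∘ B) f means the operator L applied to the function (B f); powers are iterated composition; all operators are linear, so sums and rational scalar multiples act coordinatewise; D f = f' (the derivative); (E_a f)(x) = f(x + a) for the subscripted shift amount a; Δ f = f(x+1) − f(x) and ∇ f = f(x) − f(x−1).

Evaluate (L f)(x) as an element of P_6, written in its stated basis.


the image equals g(x) = (4/3)x^4 + (26/3)x^3 + (41/2)x^2 + (281/12)x + 29/6

D f = (8/3)x^3 + 3x^2 + 4/3
E_{1} f = (2/3)x^4 + (11/3)x^3 + 7x^2 + 7x
E_{1/2} f = (2/3)x^4 + (7/3)x^3 + (5/2)x^2 + (29/12)x - 13/6
(E_{1} + E_{1/2}) f = (4/3)x^4 + 6x^3 + (19/2)x^2 + (113/12)x - 13/6
Δ f = (8/3)x^3 + 7x^2 + (17/3)x + 3
D Δ f = 8x^2 + 14x + 17/3
(D + (E_{1} + E_{1/2}) + D ∘ Δ) f = (4/3)x^4 + (26/3)x^3 + (41/2)x^2 + (281/12)x + 29/6


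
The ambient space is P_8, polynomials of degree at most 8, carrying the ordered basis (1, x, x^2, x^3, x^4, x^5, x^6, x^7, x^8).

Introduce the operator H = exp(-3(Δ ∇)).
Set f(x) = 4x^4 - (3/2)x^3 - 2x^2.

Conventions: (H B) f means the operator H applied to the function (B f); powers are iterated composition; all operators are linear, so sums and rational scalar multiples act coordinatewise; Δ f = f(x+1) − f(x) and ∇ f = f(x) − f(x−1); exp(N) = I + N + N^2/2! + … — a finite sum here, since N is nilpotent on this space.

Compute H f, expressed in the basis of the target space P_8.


the image equals g(x) = 4x^4 - (3/2)x^3 - 146x^2 + 27x + 420

order-1 term: -144x^2 + 27x - 12
order-2 term: 432
the series for exp(-3(Δ ∇)) f terminates at order 2
exp(-3(Δ ∇)) f = 4x^4 - (3/2)x^3 - 146x^2 + 27x + 420


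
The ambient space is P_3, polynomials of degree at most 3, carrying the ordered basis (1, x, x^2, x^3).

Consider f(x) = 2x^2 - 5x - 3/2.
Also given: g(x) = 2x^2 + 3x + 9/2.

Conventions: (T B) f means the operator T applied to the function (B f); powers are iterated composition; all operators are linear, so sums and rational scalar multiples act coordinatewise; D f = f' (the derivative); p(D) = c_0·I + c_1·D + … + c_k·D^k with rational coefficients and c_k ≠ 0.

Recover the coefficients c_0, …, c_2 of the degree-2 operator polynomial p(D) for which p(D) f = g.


D^0 f = 2x^2 - 5x - 3/2
D^1 f = 4x - 5
D^2 f = 4
matching coefficients of g against c_0 f + c_1 Df + … from the top degree down determines the c_i
solution: c_0 = 1, c_1 = 2, c_2 = 4

c_0 = 1, c_1 = 2, c_2 = 4


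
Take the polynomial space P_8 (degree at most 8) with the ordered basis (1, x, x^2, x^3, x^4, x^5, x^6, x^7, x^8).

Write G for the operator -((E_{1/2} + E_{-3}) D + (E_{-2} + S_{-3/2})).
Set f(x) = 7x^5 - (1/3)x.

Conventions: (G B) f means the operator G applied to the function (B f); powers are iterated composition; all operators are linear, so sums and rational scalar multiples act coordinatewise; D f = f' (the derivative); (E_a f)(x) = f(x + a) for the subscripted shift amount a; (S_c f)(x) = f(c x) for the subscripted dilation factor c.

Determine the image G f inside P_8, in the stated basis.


D f = 35x^4 - 1/3
E_{1/2} D f = 35x^4 + 70x^3 + (105/2)x^2 + (35/2)x + 89/48
E_{-3} D f = 35x^4 - 420x^3 + 1890x^2 - 3780x + 8504/3
(E_{1/2} + E_{-3}) D f = 70x^4 - 350x^3 + (3885/2)x^2 - (7525/2)x + 136153/48
E_{-2} f = 7x^5 - 70x^4 + 280x^3 - 560x^2 + (1679/3)x - 670/3
S_{-3/2} f = -(1701/32)x^5 + (1/2)x
(E_{-2} + S_{-3/2}) f = -(1477/32)x^5 - 70x^4 + 280x^3 - 560x^2 + (3361/6)x - 670/3
((E_{1/2} + E_{-3}) D + (E_{-2} + S_{-3/2})) f = -(1477/32)x^5 - 70x^3 + (2765/2)x^2 - (9607/3)x + 41811/16
(-((E_{1/2} + E_{-3}) D + (E_{-2} + S_{-3/2}))) f = (1477/32)x^5 + 70x^3 - (2765/2)x^2 + (9607/3)x - 41811/16

the image equals g(x) = (1477/32)x^5 + 70x^3 - (2765/2)x^2 + (9607/3)x - 41811/16


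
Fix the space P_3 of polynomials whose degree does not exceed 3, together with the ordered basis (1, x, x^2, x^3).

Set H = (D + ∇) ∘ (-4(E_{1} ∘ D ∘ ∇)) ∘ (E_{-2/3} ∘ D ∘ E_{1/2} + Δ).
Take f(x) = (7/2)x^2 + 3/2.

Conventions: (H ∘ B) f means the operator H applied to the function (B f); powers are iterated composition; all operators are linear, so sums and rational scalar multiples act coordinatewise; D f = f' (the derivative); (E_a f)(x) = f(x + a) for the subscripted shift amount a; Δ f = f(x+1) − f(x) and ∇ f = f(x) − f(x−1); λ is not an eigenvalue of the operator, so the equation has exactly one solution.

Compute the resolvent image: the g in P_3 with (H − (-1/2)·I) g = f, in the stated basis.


the image equals g(x) = 7x^2 + 3

write g with unknown coordinates in the stated basis and equate coefficients in (H − (-1/2)·I) g = f
solving from the highest basis element down gives g = 7x^2 + 3
check: H g = 0
so H g − (-1/2)·g = (7/2)x^2 + 3/2 = f ✓


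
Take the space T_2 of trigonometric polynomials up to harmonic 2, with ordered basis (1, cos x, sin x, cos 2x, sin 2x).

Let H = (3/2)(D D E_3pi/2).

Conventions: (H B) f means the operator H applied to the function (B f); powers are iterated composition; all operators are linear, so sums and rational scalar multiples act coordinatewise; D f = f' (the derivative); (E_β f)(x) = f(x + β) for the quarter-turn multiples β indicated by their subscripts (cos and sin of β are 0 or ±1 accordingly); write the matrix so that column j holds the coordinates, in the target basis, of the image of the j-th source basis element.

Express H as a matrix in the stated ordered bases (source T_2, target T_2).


image of 1: 0
image of cos x: -(3/2)sin x
image of sin x: (3/2)cos x
image of cos 2x: 6cos 2x
image of sin 2x: 6sin 2x
each image's coordinates form column j of the matrix

the matrix is [[0, 0, 0, 0, 0]; [0, 0, 3/2, 0, 0]; [0, -3/2, 0, 0, 0]; [0, 0, 0, 6, 0]; [0, 0, 0, 0, 6]] (rows listed top to bottom)


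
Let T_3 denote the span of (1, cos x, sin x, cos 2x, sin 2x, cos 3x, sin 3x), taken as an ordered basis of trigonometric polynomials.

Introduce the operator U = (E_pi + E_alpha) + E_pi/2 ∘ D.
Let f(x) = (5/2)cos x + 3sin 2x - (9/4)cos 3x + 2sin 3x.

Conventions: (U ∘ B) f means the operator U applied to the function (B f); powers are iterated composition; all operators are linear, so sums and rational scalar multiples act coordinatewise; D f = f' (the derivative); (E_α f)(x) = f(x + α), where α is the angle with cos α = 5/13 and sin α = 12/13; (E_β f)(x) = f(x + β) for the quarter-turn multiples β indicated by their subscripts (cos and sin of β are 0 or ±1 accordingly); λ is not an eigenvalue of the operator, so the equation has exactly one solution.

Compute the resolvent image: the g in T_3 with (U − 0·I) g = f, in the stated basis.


write g with unknown coordinates in the stated basis and equate coefficients in (U − 0·I) g = f
solving from the highest basis element down gives g = -(7/6)cos x + (2/3)sin x + (327/148)cos 2x + (75/148)sin 2x - (14607/11380)cos 3x + (6581/2845)sin 3x
check: U g = (5/2)cos x + 3sin 2x - (9/4)cos 3x + 2sin 3x
so U g − 0·g = (5/2)cos x + 3sin 2x - (9/4)cos 3x + 2sin 3x = f ✓

the result is g(x) = -(7/6)cos x + (2/3)sin x + (327/148)cos 2x + (75/148)sin 2x - (14607/11380)cos 3x + (6581/2845)sin 3x


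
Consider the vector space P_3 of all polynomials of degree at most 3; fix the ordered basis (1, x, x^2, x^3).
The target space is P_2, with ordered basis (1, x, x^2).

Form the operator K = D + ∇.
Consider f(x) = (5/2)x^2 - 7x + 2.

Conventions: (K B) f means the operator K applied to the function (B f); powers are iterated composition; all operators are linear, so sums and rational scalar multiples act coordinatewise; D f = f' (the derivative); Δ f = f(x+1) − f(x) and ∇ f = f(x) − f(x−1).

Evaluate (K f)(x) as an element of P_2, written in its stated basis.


g(x) = 10x - 33/2

D f = 5x - 7
∇ f = 5x - 19/2
(D + ∇) f = 10x - 33/2


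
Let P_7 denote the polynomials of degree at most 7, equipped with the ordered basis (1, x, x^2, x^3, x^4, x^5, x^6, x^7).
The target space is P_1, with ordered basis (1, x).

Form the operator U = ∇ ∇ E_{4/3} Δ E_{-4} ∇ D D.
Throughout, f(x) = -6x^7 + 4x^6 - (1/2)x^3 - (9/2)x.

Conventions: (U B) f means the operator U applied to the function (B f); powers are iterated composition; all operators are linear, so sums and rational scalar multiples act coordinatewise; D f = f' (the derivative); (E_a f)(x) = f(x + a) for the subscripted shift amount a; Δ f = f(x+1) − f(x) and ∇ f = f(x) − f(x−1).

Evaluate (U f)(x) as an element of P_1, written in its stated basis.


D f = -42x^6 + 24x^5 - (3/2)x^2 - 9/2
D D f = -252x^5 + 120x^4 - 3x
∇ D D f = -1260x^4 + 3000x^3 - 3240x^2 + 1740x - 375
E_{-4} (∇ D) D f = -1260x^4 + 23160x^3 - 160200x^2 + 494220x - 573735
Δ E_{-4} (∇ D) D f = -5040x^3 + 61920x^2 - 255960x + 355920
E_{4/3} Δ E_{-4} (∇ D) D f = -5040x^3 + 41760x^2 - 117720x + 338320/3
∇ E_{4/3} Δ E_{-4} (∇ D) D f = -15120x^2 + 98640x - 164520
∇ (∇ E_{4/3} Δ E_{-4} ∇ D) D f = -30240x + 113760

g(x) = -30240x + 113760


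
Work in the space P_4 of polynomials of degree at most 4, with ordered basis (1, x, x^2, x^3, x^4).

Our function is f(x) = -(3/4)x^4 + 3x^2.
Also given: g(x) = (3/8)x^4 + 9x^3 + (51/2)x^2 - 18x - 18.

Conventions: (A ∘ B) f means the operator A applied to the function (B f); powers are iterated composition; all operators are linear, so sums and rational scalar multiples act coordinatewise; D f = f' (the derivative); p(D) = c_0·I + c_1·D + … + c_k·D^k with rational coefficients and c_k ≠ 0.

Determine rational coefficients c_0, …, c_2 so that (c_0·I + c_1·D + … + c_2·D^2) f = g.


p(D) = -(1/2)·I − 3·D − 3·D^2, i.e. c_0 = -1/2, c_1 = -3, c_2 = -3

D^0 f = -(3/4)x^4 + 3x^2
D^1 f = -3x^3 + 6x
D^2 f = -9x^2 + 6
matching coefficients of g against c_0 f + c_1 Df + … from the top degree down determines the c_i
solution: c_0 = -1/2, c_1 = -3, c_2 = -3


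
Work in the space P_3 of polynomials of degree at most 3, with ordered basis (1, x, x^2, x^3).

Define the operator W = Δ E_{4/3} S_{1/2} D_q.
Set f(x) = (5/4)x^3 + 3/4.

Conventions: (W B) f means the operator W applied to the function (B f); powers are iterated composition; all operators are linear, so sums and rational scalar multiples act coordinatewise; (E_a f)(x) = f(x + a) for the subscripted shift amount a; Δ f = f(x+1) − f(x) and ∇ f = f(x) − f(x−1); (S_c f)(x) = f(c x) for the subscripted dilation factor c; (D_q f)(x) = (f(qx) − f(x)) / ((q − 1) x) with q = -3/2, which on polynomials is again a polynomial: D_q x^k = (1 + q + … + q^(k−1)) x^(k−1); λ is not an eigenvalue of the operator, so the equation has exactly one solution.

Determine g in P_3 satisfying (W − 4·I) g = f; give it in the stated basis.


the image equals g(x) = -(5/16)x^3 - (35/512)x - 961/3072

write g with unknown coordinates in the stated basis and equate coefficients in (W − 4·I) g = f
solving from the highest basis element down gives g = -(5/16)x^3 - (35/512)x - 961/3072
check: W g = -(35/128)x - 385/768
so W g − 4·g = (5/4)x^3 + 3/4 = f ✓
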